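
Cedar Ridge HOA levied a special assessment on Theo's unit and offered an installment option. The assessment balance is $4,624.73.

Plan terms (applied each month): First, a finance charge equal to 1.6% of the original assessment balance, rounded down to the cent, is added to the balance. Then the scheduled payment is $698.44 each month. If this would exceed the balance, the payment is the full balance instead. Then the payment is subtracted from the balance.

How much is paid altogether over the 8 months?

$5,216.65

Month 1: $4,624.73 +$73.99 interest = $4,698.72; pay $698.44 → $4,000.28
Month 2: $4,000.28 +$73.99 interest = $4,074.27; pay $698.44 → $3,375.83
Month 3: $3,375.83 +$73.99 interest = $3,449.82; pay $698.44 → $2,751.38
Month 4: $2,751.38 +$73.99 interest = $2,825.37; pay $698.44 → $2,126.93
Month 5: $2,126.93 +$73.99 interest = $2,200.92; pay $698.44 → $1,502.48
Month 6: $1,502.48 +$73.99 interest = $1,576.47; pay $698.44 → $878.03
Month 7: $878.03 +$73.99 interest = $952.02; pay $698.44 → $253.58
Month 8: $253.58 +$73.99 interest = $327.57; pay $327.57 → $0.00
Total paid: $5,216.65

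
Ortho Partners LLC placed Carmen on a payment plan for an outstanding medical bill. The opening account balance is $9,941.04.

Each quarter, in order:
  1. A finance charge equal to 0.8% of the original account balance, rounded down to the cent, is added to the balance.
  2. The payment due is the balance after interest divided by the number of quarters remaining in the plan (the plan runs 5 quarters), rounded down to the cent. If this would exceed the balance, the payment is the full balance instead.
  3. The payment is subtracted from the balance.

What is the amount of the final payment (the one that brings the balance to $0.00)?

$2,169.78

Quarter 1: $9,941.04 +$79.52 interest = $10,020.56; pay $2,004.11 → $8,016.45
Quarter 2: $8,016.45 +$79.52 interest = $8,095.97; pay $2,023.99 → $6,071.98
Quarter 3: $6,071.98 +$79.52 interest = $6,151.50; pay $2,050.50 → $4,101.00
Quarter 4: $4,101.00 +$79.52 interest = $4,180.52; pay $2,090.26 → $2,090.26
Quarter 5: $2,090.26 +$79.52 interest = $2,169.78; pay $2,169.78 → $0.00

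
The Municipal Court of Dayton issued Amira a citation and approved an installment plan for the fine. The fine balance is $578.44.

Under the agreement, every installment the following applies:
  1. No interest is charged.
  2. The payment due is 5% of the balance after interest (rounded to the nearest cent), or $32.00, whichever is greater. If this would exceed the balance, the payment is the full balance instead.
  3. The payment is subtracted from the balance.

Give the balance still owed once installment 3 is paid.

Installment 1: $578.44 − $32.00 → $546.44
Installment 2: $546.44 − $32.00 → $514.44
Installment 3: $514.44 − $32.00 → $482.44

$482.44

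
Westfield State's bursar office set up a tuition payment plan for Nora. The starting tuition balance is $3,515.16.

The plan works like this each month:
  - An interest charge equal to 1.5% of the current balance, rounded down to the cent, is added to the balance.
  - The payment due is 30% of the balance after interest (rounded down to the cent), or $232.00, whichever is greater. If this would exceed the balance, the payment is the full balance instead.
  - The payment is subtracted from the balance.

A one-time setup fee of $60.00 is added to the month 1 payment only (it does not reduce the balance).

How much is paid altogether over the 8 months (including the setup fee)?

$3,742.85

# | Opening | Interest | Payment | Fee | End bal
1 | $3,515.16 | $52.72 | $1,070.36 | $60.00 | $2,497.52
2 | $2,497.52 | $37.46 | $760.49 | — | $1,774.49
3 | $1,774.49 | $26.61 | $540.33 | — | $1,260.77
4 | $1,260.77 | $18.91 | $383.90 | — | $895.78
5 | $895.78 | $13.43 | $272.76 | — | $636.45
6 | $636.45 | $9.54 | $232.00 | — | $413.99
7 | $413.99 | $6.20 | $232.00 | — | $188.19
8 | $188.19 | $2.82 | $191.01 | — | $0.00
Total paid: $3,742.85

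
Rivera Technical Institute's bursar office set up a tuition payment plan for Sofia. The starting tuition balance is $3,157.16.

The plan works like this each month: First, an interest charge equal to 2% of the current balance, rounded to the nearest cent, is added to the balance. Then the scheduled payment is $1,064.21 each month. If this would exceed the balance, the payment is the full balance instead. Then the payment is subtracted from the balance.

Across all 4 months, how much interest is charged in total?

$130.83

Month 1: opening $3,157.16; interest $63.14 → $3,220.30; payment $1,064.21; balance $2,156.09
Month 2: opening $2,156.09; interest $43.12 → $2,199.21; payment $1,064.21; balance $1,135.00
Month 3: opening $1,135.00; interest $22.70 → $1,157.70; payment $1,064.21; balance $93.49
Month 4: opening $93.49; interest $1.87 → $95.36; payment $95.36; balance $0.00
Total interest: $63.14 + $43.12 + $22.70 + $1.87 = $130.83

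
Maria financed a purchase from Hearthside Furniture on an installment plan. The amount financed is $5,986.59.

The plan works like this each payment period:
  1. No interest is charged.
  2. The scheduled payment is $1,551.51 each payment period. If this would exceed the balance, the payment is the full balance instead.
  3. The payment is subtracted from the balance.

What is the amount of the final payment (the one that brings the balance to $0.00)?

$1,332.06

Payment period 1: opening $5,986.59; payment $1,551.51; balance $4,435.08
Payment period 2: opening $4,435.08; payment $1,551.51; balance $2,883.57
Payment period 3: opening $2,883.57; payment $1,551.51; balance $1,332.06
Payment period 4: opening $1,332.06; payment $1,332.06; balance $0.00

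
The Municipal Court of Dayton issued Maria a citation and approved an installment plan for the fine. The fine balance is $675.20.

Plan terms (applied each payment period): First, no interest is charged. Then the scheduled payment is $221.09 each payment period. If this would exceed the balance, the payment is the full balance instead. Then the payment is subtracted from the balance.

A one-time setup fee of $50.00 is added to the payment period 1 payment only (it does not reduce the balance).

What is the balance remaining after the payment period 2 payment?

$233.02

Payment period 1: opening $675.20; payment $221.09 (+ $50.00 fee); balance $454.11
Payment period 2: opening $454.11; payment $221.09; balance $233.02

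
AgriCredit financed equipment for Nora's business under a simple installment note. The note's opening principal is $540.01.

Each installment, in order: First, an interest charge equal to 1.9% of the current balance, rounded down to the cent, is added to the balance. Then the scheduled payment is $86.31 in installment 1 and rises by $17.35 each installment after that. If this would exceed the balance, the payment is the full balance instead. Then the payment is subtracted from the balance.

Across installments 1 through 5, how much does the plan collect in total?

$573.24

Installment 1: $540.01 +$10.26 interest = $550.27; pay $86.31 → $463.96
Installment 2: $463.96 +$8.81 interest = $472.77; pay $103.66 → $369.11
Installment 3: $369.11 +$7.01 interest = $376.12; pay $121.01 → $255.11
Installment 4: $255.11 +$4.84 interest = $259.95; pay $138.36 → $121.59
Installment 5: $121.59 +$2.31 interest = $123.90; pay $123.90 → $0.00
Total paid: $573.24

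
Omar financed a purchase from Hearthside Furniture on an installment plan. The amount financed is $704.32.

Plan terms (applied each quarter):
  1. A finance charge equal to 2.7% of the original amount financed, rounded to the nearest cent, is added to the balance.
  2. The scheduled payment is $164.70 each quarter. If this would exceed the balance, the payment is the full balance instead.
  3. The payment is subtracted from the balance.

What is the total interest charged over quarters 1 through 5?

$95.10

Quarter 1: $704.32 +$19.02 interest = $723.34; pay $164.70 → $558.64
Quarter 2: $558.64 +$19.02 interest = $577.66; pay $164.70 → $412.96
Quarter 3: $412.96 +$19.02 interest = $431.98; pay $164.70 → $267.28
Quarter 4: $267.28 +$19.02 interest = $286.30; pay $164.70 → $121.60
Quarter 5: $121.60 +$19.02 interest = $140.62; pay $140.62 → $0.00
Total interest: $19.02 + $19.02 + $19.02 + $19.02 + $19.02 = $95.10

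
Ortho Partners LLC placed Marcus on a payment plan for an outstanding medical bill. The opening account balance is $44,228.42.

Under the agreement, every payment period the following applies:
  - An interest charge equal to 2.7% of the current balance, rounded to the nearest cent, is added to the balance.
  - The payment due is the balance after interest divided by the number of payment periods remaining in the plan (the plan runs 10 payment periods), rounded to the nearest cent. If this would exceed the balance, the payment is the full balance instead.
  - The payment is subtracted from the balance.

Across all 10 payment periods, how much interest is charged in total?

$7,129.76

Payment period 1: $44,228.42 +$1,194.17 interest = $45,422.59; pay $4,542.26 → $40,880.33
Payment period 2: $40,880.33 +$1,103.77 interest = $41,984.10; pay $4,664.90 → $37,319.20
Payment period 3: $37,319.20 +$1,007.62 interest = $38,326.82; pay $4,790.85 → $33,535.97
Payment period 4: $33,535.97 +$905.47 interest = $34,441.44; pay $4,920.21 → $29,521.23
Payment period 5: $29,521.23 +$797.07 interest = $30,318.30; pay $5,053.05 → $25,265.25
Payment period 6: $25,265.25 +$682.16 interest = $25,947.41; pay $5,189.48 → $20,757.93
Payment period 7: $20,757.93 +$560.46 interest = $21,318.39; pay $5,329.60 → $15,988.79
Payment period 8: $15,988.79 +$431.70 interest = $16,420.49; pay $5,473.50 → $10,946.99
Payment period 9: $10,946.99 +$295.57 interest = $11,242.56; pay $5,621.28 → $5,621.28
Payment period 10: $5,621.28 +$151.77 interest = $5,773.05; pay $5,773.05 → $0.00
Total interest: $1,194.17 + $1,103.77 + $1,007.62 + $905.47 + $797.07 + $682.16 + $560.46 + $431.70 + $295.57 + $151.77 = $7,129.76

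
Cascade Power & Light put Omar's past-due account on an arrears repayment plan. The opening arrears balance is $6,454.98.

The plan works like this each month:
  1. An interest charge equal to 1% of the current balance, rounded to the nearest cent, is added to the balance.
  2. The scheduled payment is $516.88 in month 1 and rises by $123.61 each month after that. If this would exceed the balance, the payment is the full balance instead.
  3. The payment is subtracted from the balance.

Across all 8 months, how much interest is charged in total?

# | Opening | Interest | Payment | End bal
1 | $6,454.98 | $64.55 | $516.88 | $6,002.65
2 | $6,002.65 | $60.03 | $640.49 | $5,422.19
3 | $5,422.19 | $54.22 | $764.10 | $4,712.31
4 | $4,712.31 | $47.12 | $887.71 | $3,871.72
5 | $3,871.72 | $38.72 | $1,011.32 | $2,899.12
6 | $2,899.12 | $28.99 | $1,134.93 | $1,793.18
7 | $1,793.18 | $17.93 | $1,258.54 | $552.57
8 | $552.57 | $5.53 | $558.10 | $0.00
Total interest: $64.55 + $60.03 + $54.22 + $47.12 + $38.72 + $28.99 + $17.93 + $5.53 = $317.09

$317.09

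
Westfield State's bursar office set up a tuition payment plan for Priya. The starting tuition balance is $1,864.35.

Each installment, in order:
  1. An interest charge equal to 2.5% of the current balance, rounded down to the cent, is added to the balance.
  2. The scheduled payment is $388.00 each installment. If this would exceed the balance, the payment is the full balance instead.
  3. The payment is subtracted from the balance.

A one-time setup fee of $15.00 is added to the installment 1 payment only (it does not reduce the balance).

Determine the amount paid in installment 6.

Installment 1: opening $1,864.35; interest $46.60 → $1,910.95; payment $388.00 (+ $15.00 fee); balance $1,522.95
Installment 2: opening $1,522.95; interest $38.07 → $1,561.02; payment $388.00; balance $1,173.02
Installment 3: opening $1,173.02; interest $29.32 → $1,202.34; payment $388.00; balance $814.34
Installment 4: opening $814.34; interest $20.35 → $834.69; payment $388.00; balance $446.69
Installment 5: opening $446.69; interest $11.16 → $457.85; payment $388.00; balance $69.85
Installment 6: opening $69.85; interest $1.74 → $71.59; payment $71.59; balance $0.00

$71.59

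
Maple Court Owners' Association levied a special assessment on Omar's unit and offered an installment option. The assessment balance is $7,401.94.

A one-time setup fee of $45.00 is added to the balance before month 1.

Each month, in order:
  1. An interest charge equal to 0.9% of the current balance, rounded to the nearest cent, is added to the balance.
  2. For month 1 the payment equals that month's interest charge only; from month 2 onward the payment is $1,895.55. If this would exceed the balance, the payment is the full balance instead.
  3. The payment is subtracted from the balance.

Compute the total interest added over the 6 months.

$236.08

Month 1: $7,446.94 +$67.02 interest = $7,513.96; pay $67.02 → $7,446.94
Month 2: $7,446.94 +$67.02 interest = $7,513.96; pay $1,895.55 → $5,618.41
Month 3: $5,618.41 +$50.57 interest = $5,668.98; pay $1,895.55 → $3,773.43
Month 4: $3,773.43 +$33.96 interest = $3,807.39; pay $1,895.55 → $1,911.84
Month 5: $1,911.84 +$17.21 interest = $1,929.05; pay $1,895.55 → $33.50
Month 6: $33.50 +$0.30 interest = $33.80; pay $33.80 → $0.00
Total interest: $67.02 + $67.02 + $50.57 + $33.96 + $17.21 + $0.30 = $236.08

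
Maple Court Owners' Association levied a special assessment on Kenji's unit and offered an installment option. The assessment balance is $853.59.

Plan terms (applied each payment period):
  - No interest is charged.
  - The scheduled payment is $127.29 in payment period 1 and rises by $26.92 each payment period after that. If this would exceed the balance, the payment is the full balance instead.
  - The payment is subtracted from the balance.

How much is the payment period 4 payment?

$208.05

Payment period 1: opening $853.59; payment $127.29; balance $726.30
Payment period 2: opening $726.30; payment $154.21; balance $572.09
Payment period 3: opening $572.09; payment $181.13; balance $390.96
Payment period 4: opening $390.96; payment $208.05; balance $182.91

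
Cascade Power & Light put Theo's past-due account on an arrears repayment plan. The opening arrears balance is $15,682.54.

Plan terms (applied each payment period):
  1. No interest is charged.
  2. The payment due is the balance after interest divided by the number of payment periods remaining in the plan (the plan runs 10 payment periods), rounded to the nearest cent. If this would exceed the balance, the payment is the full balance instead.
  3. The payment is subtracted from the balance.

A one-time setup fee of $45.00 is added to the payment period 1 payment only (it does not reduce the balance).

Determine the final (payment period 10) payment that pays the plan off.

$1,568.25

Payment period 1: opening $15,682.54; payment $1,568.25 (+ $45.00 fee); balance $14,114.29
Payment period 2: opening $14,114.29; payment $1,568.25; balance $12,546.04
Payment period 3: opening $12,546.04; payment $1,568.26; balance $10,977.78
Payment period 4: opening $10,977.78; payment $1,568.25; balance $9,409.53
Payment period 5: opening $9,409.53; payment $1,568.26; balance $7,841.27
Payment period 6: opening $7,841.27; payment $1,568.25; balance $6,273.02
Payment period 7: opening $6,273.02; payment $1,568.26; balance $4,704.76
Payment period 8: opening $4,704.76; payment $1,568.25; balance $3,136.51
Payment period 9: opening $3,136.51; payment $1,568.26; balance $1,568.25
Payment period 10: opening $1,568.25; payment $1,568.25; balance $0.00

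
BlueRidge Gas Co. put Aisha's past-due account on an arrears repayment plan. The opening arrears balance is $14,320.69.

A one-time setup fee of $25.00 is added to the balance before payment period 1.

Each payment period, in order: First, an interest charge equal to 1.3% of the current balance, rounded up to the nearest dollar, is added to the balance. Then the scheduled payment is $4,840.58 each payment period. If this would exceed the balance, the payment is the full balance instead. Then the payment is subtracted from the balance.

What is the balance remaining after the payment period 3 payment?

$201.95

# | Opening | Interest | Payment | End bal
1 | $14,345.69 | $187.00 | $4,840.58 | $9,692.11
2 | $9,692.11 | $126.00 | $4,840.58 | $4,977.53
3 | $4,977.53 | $65.00 | $4,840.58 | $201.95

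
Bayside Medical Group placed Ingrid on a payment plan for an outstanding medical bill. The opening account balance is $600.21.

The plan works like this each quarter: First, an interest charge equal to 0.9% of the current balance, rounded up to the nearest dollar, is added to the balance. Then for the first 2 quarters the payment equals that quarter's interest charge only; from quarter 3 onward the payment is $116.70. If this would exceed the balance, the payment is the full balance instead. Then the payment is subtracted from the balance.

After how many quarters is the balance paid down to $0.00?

Quarter 1: $600.21 +$6.00 interest = $606.21; pay $6.00 → $600.21
Quarter 2: $600.21 +$6.00 interest = $606.21; pay $6.00 → $600.21
Quarter 3: $600.21 +$6.00 interest = $606.21; pay $116.70 → $489.51
Quarter 4: $489.51 +$5.00 interest = $494.51; pay $116.70 → $377.81
Quarter 5: $377.81 +$4.00 interest = $381.81; pay $116.70 → $265.11
Quarter 6: $265.11 +$3.00 interest = $268.11; pay $116.70 → $151.41
Quarter 7: $151.41 +$2.00 interest = $153.41; pay $116.70 → $36.71
Quarter 8: $36.71 +$1.00 interest = $37.71; pay $37.71 → $0.00
Balance reaches $0.00 in quarter 8.

8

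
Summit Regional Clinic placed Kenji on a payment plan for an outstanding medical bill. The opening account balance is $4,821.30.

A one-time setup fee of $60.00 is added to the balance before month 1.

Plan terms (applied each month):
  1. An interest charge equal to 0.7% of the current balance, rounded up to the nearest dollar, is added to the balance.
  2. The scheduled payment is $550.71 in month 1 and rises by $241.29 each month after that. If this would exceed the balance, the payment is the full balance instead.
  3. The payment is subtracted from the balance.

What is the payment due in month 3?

Month 1: $4,881.30 +$35.00 interest = $4,916.30; pay $550.71 → $4,365.59
Month 2: $4,365.59 +$31.00 interest = $4,396.59; pay $792.00 → $3,604.59
Month 3: $3,604.59 +$26.00 interest = $3,630.59; pay $1,033.29 → $2,597.30

$1,033.29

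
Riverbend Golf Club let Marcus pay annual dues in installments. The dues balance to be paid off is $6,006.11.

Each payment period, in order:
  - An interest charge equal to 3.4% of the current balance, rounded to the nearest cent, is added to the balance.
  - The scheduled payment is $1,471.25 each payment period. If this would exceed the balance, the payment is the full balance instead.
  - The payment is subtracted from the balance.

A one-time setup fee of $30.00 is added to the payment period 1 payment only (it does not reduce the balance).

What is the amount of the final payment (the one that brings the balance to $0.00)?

Payment period 1: $6,006.11 +$204.21 interest = $6,210.32; pay $1,471.25 (+ $30.00 fee) → $4,739.07
Payment period 2: $4,739.07 +$161.13 interest = $4,900.20; pay $1,471.25 → $3,428.95
Payment period 3: $3,428.95 +$116.58 interest = $3,545.53; pay $1,471.25 → $2,074.28
Payment period 4: $2,074.28 +$70.53 interest = $2,144.81; pay $1,471.25 → $673.56
Payment period 5: $673.56 +$22.90 interest = $696.46; pay $696.46 → $0.00

$696.46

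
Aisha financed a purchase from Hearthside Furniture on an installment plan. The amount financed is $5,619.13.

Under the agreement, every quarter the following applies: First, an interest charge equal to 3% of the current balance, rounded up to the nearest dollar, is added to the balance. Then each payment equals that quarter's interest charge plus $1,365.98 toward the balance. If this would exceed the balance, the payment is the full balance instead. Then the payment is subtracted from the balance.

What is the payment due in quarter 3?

$1,452.98

Quarter 1: $5,619.13 +$169.00 interest = $5,788.13; pay $1,534.98 → $4,253.15
Quarter 2: $4,253.15 +$128.00 interest = $4,381.15; pay $1,493.98 → $2,887.17
Quarter 3: $2,887.17 +$87.00 interest = $2,974.17; pay $1,452.98 → $1,521.19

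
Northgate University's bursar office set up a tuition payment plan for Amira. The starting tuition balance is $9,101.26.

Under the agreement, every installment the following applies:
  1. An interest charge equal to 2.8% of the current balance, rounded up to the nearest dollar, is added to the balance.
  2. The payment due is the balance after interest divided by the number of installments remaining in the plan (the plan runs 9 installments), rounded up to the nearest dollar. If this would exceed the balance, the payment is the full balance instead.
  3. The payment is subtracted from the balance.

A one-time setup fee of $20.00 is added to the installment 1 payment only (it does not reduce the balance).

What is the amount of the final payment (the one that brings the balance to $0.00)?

Installment 1: opening $9,101.26; interest $255.00 → $9,356.26; payment $1,040.00 (+ $20.00 fee); balance $8,316.26
Installment 2: opening $8,316.26; interest $233.00 → $8,549.26; payment $1,069.00; balance $7,480.26
Installment 3: opening $7,480.26; interest $210.00 → $7,690.26; payment $1,099.00; balance $6,591.26
Installment 4: opening $6,591.26; interest $185.00 → $6,776.26; payment $1,130.00; balance $5,646.26
Installment 5: opening $5,646.26; interest $159.00 → $5,805.26; payment $1,162.00; balance $4,643.26
Installment 6: opening $4,643.26; interest $131.00 → $4,774.26; payment $1,194.00; balance $3,580.26
Installment 7: opening $3,580.26; interest $101.00 → $3,681.26; payment $1,228.00; balance $2,453.26
Installment 8: opening $2,453.26; interest $69.00 → $2,522.26; payment $1,262.00; balance $1,260.26
Installment 9: opening $1,260.26; interest $36.00 → $1,296.26; payment $1,296.26; balance $0.00

$1,296.26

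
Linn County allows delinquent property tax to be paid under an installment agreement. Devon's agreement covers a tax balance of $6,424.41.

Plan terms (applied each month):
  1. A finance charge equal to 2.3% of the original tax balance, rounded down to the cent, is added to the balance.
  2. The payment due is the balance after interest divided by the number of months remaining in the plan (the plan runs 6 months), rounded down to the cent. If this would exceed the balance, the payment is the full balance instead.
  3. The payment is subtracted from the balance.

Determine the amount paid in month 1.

$1,095.36

Month 1: opening $6,424.41; interest $147.76 → $6,572.17; payment $1,095.36; balance $5,476.81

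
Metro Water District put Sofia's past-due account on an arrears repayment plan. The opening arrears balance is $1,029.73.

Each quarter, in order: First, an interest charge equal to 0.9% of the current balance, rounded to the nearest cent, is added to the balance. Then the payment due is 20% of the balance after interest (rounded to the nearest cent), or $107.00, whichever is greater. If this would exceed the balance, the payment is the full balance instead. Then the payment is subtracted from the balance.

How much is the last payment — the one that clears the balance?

Quarter 1: $1,029.73 +$9.27 interest = $1,039.00; pay $207.80 → $831.20
Quarter 2: $831.20 +$7.48 interest = $838.68; pay $167.74 → $670.94
Quarter 3: $670.94 +$6.04 interest = $676.98; pay $135.40 → $541.58
Quarter 4: $541.58 +$4.87 interest = $546.45; pay $109.29 → $437.16
Quarter 5: $437.16 +$3.93 interest = $441.09; pay $107.00 → $334.09
Quarter 6: $334.09 +$3.01 interest = $337.10; pay $107.00 → $230.10
Quarter 7: $230.10 +$2.07 interest = $232.17; pay $107.00 → $125.17
Quarter 8: $125.17 +$1.13 interest = $126.30; pay $107.00 → $19.30
Quarter 9: $19.30 +$0.17 interest = $19.47; pay $19.47 → $0.00

$19.47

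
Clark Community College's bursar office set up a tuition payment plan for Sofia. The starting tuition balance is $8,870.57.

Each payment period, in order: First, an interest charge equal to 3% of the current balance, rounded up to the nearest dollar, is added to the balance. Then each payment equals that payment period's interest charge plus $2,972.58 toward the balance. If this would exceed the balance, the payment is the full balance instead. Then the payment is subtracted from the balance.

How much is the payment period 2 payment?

Payment period 1: opening $8,870.57; interest $267.00 → $9,137.57; payment $3,239.58; balance $5,897.99
Payment period 2: opening $5,897.99; interest $177.00 → $6,074.99; payment $3,149.58; balance $2,925.41

$3,149.58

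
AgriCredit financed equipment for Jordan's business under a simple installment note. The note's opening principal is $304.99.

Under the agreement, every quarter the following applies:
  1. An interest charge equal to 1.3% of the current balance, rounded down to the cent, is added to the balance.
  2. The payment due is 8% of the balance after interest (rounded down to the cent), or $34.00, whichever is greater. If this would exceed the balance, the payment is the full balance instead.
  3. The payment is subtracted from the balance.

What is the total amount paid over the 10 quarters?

Quarter 1: opening $304.99; interest $3.96 → $308.95; payment $34.00; balance $274.95
Quarter 2: opening $274.95; interest $3.57 → $278.52; payment $34.00; balance $244.52
Quarter 3: opening $244.52; interest $3.17 → $247.69; payment $34.00; balance $213.69
Quarter 4: opening $213.69; interest $2.77 → $216.46; payment $34.00; balance $182.46
Quarter 5: opening $182.46; interest $2.37 → $184.83; payment $34.00; balance $150.83
Quarter 6: opening $150.83; interest $1.96 → $152.79; payment $34.00; balance $118.79
Quarter 7: opening $118.79; interest $1.54 → $120.33; payment $34.00; balance $86.33
Quarter 8: opening $86.33; interest $1.12 → $87.45; payment $34.00; balance $53.45
Quarter 9: opening $53.45; interest $0.69 → $54.14; payment $34.00; balance $20.14
Quarter 10: opening $20.14; interest $0.26 → $20.40; payment $20.40; balance $0.00
Total paid: $326.40

$326.40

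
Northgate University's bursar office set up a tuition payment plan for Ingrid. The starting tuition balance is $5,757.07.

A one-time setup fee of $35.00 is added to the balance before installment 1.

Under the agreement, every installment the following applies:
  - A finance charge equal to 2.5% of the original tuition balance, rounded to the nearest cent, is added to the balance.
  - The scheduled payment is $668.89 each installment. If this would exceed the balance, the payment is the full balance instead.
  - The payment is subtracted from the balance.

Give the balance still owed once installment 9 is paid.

$1,067.43

Installment 1: $5,792.07 +$143.93 interest = $5,936.00; pay $668.89 → $5,267.11
Installment 2: $5,267.11 +$143.93 interest = $5,411.04; pay $668.89 → $4,742.15
Installment 3: $4,742.15 +$143.93 interest = $4,886.08; pay $668.89 → $4,217.19
Installment 4: $4,217.19 +$143.93 interest = $4,361.12; pay $668.89 → $3,692.23
Installment 5: $3,692.23 +$143.93 interest = $3,836.16; pay $668.89 → $3,167.27
Installment 6: $3,167.27 +$143.93 interest = $3,311.20; pay $668.89 → $2,642.31
Installment 7: $2,642.31 +$143.93 interest = $2,786.24; pay $668.89 → $2,117.35
Installment 8: $2,117.35 +$143.93 interest = $2,261.28; pay $668.89 → $1,592.39
Installment 9: $1,592.39 +$143.93 interest = $1,736.32; pay $668.89 → $1,067.43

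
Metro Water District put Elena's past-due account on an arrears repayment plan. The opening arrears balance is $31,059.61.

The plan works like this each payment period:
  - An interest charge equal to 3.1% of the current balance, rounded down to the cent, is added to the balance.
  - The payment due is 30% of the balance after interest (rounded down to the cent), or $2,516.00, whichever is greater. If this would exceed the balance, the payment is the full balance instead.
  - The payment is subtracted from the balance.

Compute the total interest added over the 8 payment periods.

$3,129.19

Payment period 1: $31,059.61 +$962.84 interest = $32,022.45; pay $9,606.73 → $22,415.72
Payment period 2: $22,415.72 +$694.88 interest = $23,110.60; pay $6,933.18 → $16,177.42
Payment period 3: $16,177.42 +$501.50 interest = $16,678.92; pay $5,003.67 → $11,675.25
Payment period 4: $11,675.25 +$361.93 interest = $12,037.18; pay $3,611.15 → $8,426.03
Payment period 5: $8,426.03 +$261.20 interest = $8,687.23; pay $2,606.16 → $6,081.07
Payment period 6: $6,081.07 +$188.51 interest = $6,269.58; pay $2,516.00 → $3,753.58
Payment period 7: $3,753.58 +$116.36 interest = $3,869.94; pay $2,516.00 → $1,353.94
Payment period 8: $1,353.94 +$41.97 interest = $1,395.91; pay $1,395.91 → $0.00
Total interest: $962.84 + $694.88 + $501.50 + $361.93 + $261.20 + $188.51 + $116.36 + $41.97 = $3,129.19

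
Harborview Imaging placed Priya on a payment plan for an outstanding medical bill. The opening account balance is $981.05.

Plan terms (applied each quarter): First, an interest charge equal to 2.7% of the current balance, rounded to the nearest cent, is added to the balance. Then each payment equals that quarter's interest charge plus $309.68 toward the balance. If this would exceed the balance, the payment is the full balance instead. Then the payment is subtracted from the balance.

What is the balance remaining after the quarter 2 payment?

Quarter 1: opening $981.05; interest $26.49 → $1,007.54; payment $336.17; balance $671.37
Quarter 2: opening $671.37; interest $18.13 → $689.50; payment $327.81; balance $361.69

$361.69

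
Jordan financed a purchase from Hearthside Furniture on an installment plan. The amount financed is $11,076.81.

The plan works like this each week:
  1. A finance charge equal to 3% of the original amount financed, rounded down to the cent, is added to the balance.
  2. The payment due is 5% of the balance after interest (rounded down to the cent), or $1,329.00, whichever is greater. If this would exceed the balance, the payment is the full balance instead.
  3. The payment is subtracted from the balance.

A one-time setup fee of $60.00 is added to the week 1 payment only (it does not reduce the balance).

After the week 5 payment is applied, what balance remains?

$6,093.31

Week 1: $11,076.81 +$332.30 interest = $11,409.11; pay $1,329.00 (+ $60.00 fee) → $10,080.11
Week 2: $10,080.11 +$332.30 interest = $10,412.41; pay $1,329.00 → $9,083.41
Week 3: $9,083.41 +$332.30 interest = $9,415.71; pay $1,329.00 → $8,086.71
Week 4: $8,086.71 +$332.30 interest = $8,419.01; pay $1,329.00 → $7,090.01
Week 5: $7,090.01 +$332.30 interest = $7,422.31; pay $1,329.00 → $6,093.31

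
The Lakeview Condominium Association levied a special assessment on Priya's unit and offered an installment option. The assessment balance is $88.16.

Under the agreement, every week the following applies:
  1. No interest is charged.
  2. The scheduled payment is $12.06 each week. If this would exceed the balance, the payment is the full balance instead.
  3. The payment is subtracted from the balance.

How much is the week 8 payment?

$3.74

Week 1: opening $88.16; payment $12.06; balance $76.10
Week 2: opening $76.10; payment $12.06; balance $64.04
Week 3: opening $64.04; payment $12.06; balance $51.98
Week 4: opening $51.98; payment $12.06; balance $39.92
Week 5: opening $39.92; payment $12.06; balance $27.86
Week 6: opening $27.86; payment $12.06; balance $15.80
Week 7: opening $15.80; payment $12.06; balance $3.74
Week 8: opening $3.74; payment $3.74; balance $0.00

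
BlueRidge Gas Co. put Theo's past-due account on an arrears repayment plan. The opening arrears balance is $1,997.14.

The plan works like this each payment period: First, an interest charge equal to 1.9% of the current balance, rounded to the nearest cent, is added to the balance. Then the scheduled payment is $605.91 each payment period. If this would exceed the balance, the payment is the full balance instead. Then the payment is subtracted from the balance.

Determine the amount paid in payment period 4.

Payment period 1: $1,997.14 +$37.95 interest = $2,035.09; pay $605.91 → $1,429.18
Payment period 2: $1,429.18 +$27.15 interest = $1,456.33; pay $605.91 → $850.42
Payment period 3: $850.42 +$16.16 interest = $866.58; pay $605.91 → $260.67
Payment period 4: $260.67 +$4.95 interest = $265.62; pay $265.62 → $0.00

$265.62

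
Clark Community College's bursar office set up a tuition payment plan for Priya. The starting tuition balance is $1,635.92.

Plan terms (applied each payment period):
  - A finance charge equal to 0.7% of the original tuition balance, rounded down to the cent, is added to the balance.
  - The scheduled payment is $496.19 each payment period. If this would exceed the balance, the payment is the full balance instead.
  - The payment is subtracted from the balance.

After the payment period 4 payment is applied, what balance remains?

Payment period 1: $1,635.92 +$11.45 interest = $1,647.37; pay $496.19 → $1,151.18
Payment period 2: $1,151.18 +$11.45 interest = $1,162.63; pay $496.19 → $666.44
Payment period 3: $666.44 +$11.45 interest = $677.89; pay $496.19 → $181.70
Payment period 4: $181.70 +$11.45 interest = $193.15; pay $193.15 → $0.00

$0.00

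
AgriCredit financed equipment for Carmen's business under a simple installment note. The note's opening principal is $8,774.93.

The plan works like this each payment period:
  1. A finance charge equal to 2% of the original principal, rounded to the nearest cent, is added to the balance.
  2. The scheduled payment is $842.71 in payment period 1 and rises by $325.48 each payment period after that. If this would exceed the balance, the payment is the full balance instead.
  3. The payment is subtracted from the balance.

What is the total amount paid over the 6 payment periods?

$9,827.93

Payment period 1: $8,774.93 +$175.50 interest = $8,950.43; pay $842.71 → $8,107.72
Payment period 2: $8,107.72 +$175.50 interest = $8,283.22; pay $1,168.19 → $7,115.03
Payment period 3: $7,115.03 +$175.50 interest = $7,290.53; pay $1,493.67 → $5,796.86
Payment period 4: $5,796.86 +$175.50 interest = $5,972.36; pay $1,819.15 → $4,153.21
Payment period 5: $4,153.21 +$175.50 interest = $4,328.71; pay $2,144.63 → $2,184.08
Payment period 6: $2,184.08 +$175.50 interest = $2,359.58; pay $2,359.58 → $0.00
Total paid: $9,827.93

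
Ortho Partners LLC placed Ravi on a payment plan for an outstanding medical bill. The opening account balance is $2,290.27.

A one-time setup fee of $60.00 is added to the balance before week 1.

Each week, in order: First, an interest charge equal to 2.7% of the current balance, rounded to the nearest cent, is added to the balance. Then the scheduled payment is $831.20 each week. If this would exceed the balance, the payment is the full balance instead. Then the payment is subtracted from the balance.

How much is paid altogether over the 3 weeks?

$2,477.90

Week 1: opening $2,350.27; interest $63.46 → $2,413.73; payment $831.20; balance $1,582.53
Week 2: opening $1,582.53; interest $42.73 → $1,625.26; payment $831.20; balance $794.06
Week 3: opening $794.06; interest $21.44 → $815.50; payment $815.50; balance $0.00
Total paid: $2,477.90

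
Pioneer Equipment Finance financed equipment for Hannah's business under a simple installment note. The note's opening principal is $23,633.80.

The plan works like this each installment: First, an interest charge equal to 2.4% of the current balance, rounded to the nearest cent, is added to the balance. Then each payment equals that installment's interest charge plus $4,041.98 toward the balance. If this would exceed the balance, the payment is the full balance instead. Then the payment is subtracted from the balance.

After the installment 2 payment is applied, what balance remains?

$15,549.84

Installment 1: opening $23,633.80; interest $567.21 → $24,201.01; payment $4,609.19; balance $19,591.82
Installment 2: opening $19,591.82; interest $470.20 → $20,062.02; payment $4,512.18; balance $15,549.84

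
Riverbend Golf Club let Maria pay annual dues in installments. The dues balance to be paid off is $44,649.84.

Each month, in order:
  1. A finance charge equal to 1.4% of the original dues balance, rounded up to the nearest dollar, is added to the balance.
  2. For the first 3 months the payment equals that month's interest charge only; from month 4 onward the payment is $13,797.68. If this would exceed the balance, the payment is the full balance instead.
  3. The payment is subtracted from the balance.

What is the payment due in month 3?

$626.00

Month 1: $44,649.84 +$626.00 interest = $45,275.84; pay $626.00 → $44,649.84
Month 2: $44,649.84 +$626.00 interest = $45,275.84; pay $626.00 → $44,649.84
Month 3: $44,649.84 +$626.00 interest = $45,275.84; pay $626.00 → $44,649.84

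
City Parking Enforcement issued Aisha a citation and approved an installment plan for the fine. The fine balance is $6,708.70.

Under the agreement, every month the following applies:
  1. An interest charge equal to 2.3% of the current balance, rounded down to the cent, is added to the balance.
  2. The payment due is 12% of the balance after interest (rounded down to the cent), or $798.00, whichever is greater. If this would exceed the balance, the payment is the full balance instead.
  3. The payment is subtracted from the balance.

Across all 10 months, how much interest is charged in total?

$828.35

Month 1: opening $6,708.70; interest $154.30 → $6,863.00; payment $823.56; balance $6,039.44
Month 2: opening $6,039.44; interest $138.90 → $6,178.34; payment $798.00; balance $5,380.34
Month 3: opening $5,380.34; interest $123.74 → $5,504.08; payment $798.00; balance $4,706.08
Month 4: opening $4,706.08; interest $108.23 → $4,814.31; payment $798.00; balance $4,016.31
Month 5: opening $4,016.31; interest $92.37 → $4,108.68; payment $798.00; balance $3,310.68
Month 6: opening $3,310.68; interest $76.14 → $3,386.82; payment $798.00; balance $2,588.82
Month 7: opening $2,588.82; interest $59.54 → $2,648.36; payment $798.00; balance $1,850.36
Month 8: opening $1,850.36; interest $42.55 → $1,892.91; payment $798.00; balance $1,094.91
Month 9: opening $1,094.91; interest $25.18 → $1,120.09; payment $798.00; balance $322.09
Month 10: opening $322.09; interest $7.40 → $329.49; payment $329.49; balance $0.00
Total interest: $154.30 + $138.90 + $123.74 + $108.23 + $92.37 + $76.14 + $59.54 + $42.55 + $25.18 + $7.40 = $828.35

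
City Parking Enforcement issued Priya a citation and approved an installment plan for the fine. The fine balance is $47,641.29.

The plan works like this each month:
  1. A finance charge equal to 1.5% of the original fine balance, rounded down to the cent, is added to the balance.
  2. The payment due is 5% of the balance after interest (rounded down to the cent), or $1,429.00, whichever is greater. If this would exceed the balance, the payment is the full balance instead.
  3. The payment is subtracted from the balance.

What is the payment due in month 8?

Month 1: opening $47,641.29; interest $714.61 → $48,355.90; payment $2,417.79; balance $45,938.11
Month 2: opening $45,938.11; interest $714.61 → $46,652.72; payment $2,332.63; balance $44,320.09
Month 3: opening $44,320.09; interest $714.61 → $45,034.70; payment $2,251.73; balance $42,782.97
Month 4: opening $42,782.97; interest $714.61 → $43,497.58; payment $2,174.87; balance $41,322.71
Month 5: opening $41,322.71; interest $714.61 → $42,037.32; payment $2,101.86; balance $39,935.46
Month 6: opening $39,935.46; interest $714.61 → $40,650.07; payment $2,032.50; balance $38,617.57
Month 7: opening $38,617.57; interest $714.61 → $39,332.18; payment $1,966.60; balance $37,365.58
Month 8: opening $37,365.58; interest $714.61 → $38,080.19; payment $1,904.00; balance $36,176.19

$1,904.00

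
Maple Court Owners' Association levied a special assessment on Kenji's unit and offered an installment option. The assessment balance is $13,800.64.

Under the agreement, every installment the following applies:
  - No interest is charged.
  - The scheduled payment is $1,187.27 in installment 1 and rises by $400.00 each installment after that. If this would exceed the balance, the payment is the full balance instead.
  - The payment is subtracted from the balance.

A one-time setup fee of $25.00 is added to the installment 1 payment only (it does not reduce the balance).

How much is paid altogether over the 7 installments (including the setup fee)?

$13,825.64

Installment 1: $13,800.64 − $1,187.27 (+ $25.00 fee) → $12,613.37
Installment 2: $12,613.37 − $1,587.27 → $11,026.10
Installment 3: $11,026.10 − $1,987.27 → $9,038.83
Installment 4: $9,038.83 − $2,387.27 → $6,651.56
Installment 5: $6,651.56 − $2,787.27 → $3,864.29
Installment 6: $3,864.29 − $3,187.27 → $677.02
Installment 7: $677.02 − $677.02 → $0.00
Total paid: $13,825.64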